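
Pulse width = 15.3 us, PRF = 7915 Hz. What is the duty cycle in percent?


DC = 15.3e-6 * 7915 * 100 = 12.11%

12.11%


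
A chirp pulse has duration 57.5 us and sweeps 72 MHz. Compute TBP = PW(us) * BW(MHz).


TBP = 57.5 * 72 = 4140.0

4140.0


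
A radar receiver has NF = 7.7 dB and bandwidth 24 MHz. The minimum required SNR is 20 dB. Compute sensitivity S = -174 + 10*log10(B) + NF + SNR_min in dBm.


10*log10(24000000.0) = 73.8
S = -174 + 73.8 + 7.7 + 20 = -72.5 dBm

-72.5 dBm


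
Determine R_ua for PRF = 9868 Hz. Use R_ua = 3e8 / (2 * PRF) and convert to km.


R_ua = 3e8 / (2 * 9868) = 15200.6 m = 15.2 km

15.2 km


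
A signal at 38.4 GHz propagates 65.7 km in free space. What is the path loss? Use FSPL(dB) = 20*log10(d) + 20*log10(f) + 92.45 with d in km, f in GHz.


20*log10(65.7) = 36.35
20*log10(38.4) = 31.69
FSPL = 160.5 dB

160.5 dB


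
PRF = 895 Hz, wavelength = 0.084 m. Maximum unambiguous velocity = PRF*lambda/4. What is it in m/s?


V_ua = 895 * 0.084 / 4 = 18.8 m/s

18.8 m/s


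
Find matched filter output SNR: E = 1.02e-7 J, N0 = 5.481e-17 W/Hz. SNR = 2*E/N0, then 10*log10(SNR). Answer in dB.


SNR_lin = 2 * 1.02e-7 / 5.481e-17 = 3.722e9
SNR_dB = 10*log10(3.722e9) = 95.7 dB

95.7 dB


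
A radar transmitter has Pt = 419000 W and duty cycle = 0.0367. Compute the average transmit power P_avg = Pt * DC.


P_avg = 419000 * 0.0367 = 15377.3 W

15377.3 W


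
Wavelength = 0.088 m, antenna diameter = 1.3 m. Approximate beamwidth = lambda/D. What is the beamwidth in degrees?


BW_rad = 0.088 / 1.3 = 0.067692
BW_deg = 3.88 degrees

3.88 degrees


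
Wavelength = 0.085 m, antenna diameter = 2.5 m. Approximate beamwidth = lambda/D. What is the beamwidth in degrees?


BW_rad = 0.085 / 2.5 = 0.034
BW_deg = 1.95 degrees

1.95 degrees


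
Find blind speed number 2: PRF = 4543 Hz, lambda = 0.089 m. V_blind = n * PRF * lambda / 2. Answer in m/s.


V_blind = 2 * 4543 * 0.089 / 2 = 404.3 m/s

404.3 m/s


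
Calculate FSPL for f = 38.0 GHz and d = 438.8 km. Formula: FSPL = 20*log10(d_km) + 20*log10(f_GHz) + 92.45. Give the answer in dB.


20*log10(438.8) = 52.85
20*log10(38.0) = 31.6
FSPL = 176.9 dB

176.9 dB


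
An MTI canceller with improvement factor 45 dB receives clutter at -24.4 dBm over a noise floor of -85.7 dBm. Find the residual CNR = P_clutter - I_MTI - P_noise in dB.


CNR = -24.4 - 45 - (-85.7) = 16.3 dB

16.3 dB


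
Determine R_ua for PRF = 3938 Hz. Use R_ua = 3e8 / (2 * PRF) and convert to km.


R_ua = 3e8 / (2 * 3938) = 38090.4 m = 38.1 km

38.1 km


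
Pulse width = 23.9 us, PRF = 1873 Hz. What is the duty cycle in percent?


DC = 23.9e-6 * 1873 * 100 = 4.48%

4.48%


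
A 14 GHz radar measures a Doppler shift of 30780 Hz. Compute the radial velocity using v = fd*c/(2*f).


v = 30780 * 3e8 / (2 * 14000000000.0) = 329.8 m/s

329.8 m/s


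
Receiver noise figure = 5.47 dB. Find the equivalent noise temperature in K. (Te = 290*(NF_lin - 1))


NF_lin = 10^(5.47/10) = 3.523709
Te = 290 * (3.523709 - 1) = 731.9 K

731.9 K


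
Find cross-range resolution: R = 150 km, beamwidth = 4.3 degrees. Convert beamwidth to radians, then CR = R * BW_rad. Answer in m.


BW_rad = 0.075049158
CR = 150000 * 0.075049158 = 11257.4 m

11257.4 m


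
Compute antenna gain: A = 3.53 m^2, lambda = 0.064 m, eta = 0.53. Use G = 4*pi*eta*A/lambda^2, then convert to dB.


G_linear = 4*pi*0.53*3.53/0.064^2 = 5739.85
G_dB = 10*log10(5739.85) = 37.6 dB

37.6 dB


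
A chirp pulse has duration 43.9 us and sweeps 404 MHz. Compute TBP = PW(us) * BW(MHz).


TBP = 43.9 * 404 = 17735.6

17735.6


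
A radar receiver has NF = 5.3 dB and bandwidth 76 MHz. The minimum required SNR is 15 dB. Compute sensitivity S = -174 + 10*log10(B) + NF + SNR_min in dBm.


10*log10(76000000.0) = 78.81
S = -174 + 78.81 + 5.3 + 15 = -74.9 dBm

-74.9 dBm


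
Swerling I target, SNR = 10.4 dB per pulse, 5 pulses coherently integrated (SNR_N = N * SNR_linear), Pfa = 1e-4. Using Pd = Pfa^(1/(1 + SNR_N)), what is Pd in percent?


SNR_lin = 10^(10.4/10) = 10.96478
SNR_N = 5 * 10.96478 = 54.8239
1/(1 + SNR_N) = 1/55.8239 = 0.0179135
Pd = (1e-4)^0.0179135 = 0.8479
Pd = 84.8%

84.8%


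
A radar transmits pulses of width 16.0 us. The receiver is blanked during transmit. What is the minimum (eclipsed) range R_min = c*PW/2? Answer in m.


R_min = 3e8 * 16.0e-6 / 2 = 2400.0 m

2400.0 m


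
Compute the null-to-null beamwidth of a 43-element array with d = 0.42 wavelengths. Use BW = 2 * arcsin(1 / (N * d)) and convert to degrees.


1/(N*d) = 1/(43*0.42) = 0.055371
BW = 2*arcsin(0.055371) = 6.3 degrees

6.3 degrees


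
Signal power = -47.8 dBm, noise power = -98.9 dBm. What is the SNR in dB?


SNR = -47.8 - (-98.9) = 51.1 dB

51.1 dB


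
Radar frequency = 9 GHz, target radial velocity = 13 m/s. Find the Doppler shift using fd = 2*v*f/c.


fd = 2 * 13 * 9000000000.0 / 3e8 = 780.0 Hz

780.0 Hz


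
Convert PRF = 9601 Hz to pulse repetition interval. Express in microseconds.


PRI = 1/9601 = 0.0001041558 s = 104.2 us

104.2 us


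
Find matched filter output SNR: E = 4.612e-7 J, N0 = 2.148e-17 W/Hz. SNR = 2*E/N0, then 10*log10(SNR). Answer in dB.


SNR_lin = 2 * 4.612e-7 / 2.148e-17 = 4.294e10
SNR_dB = 10*log10(4.294e10) = 106.3 dB

106.3 dB


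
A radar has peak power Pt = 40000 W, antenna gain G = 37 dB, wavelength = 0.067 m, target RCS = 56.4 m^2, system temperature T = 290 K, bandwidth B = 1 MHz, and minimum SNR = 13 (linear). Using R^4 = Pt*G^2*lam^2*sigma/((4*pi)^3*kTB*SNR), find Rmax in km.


G_lin = 10^(37/10) = 5011.872336
R^4 = 40000 * 5011.872336^2 * 0.067^2 * 56.4 / ((4*pi)^3 * 1.38e-23 * 290 * 1000000.0 * 13)
R^4 = 2.46399e21 m^4
R_max = (2.46399e21)^(1/4) = 222797.2 m = 222.8 km

222.8 km


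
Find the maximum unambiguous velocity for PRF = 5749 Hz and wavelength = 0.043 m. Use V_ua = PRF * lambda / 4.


V_ua = 5749 * 0.043 / 4 = 61.8 m/s

61.8 m/s


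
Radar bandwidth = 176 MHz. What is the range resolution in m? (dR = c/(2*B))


dR = 3e8 / (2 * 176000000.0) = 0.85 m

0.85 m


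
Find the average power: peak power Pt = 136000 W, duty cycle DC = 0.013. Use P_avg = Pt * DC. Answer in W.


P_avg = 136000 * 0.013 = 1768.0 W

1768.0 W


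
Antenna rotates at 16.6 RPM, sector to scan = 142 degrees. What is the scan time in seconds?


t = 142 / (16.6 * 360) * 60 = 1.43 s

1.43 s


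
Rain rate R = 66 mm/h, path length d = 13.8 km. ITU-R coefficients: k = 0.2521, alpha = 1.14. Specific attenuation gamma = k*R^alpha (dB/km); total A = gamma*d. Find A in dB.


gamma = 0.2521 * 66^1.14 = 29.912515 dB/km
A = 29.912515 * 13.8 = 412.79 dB

412.79 dB


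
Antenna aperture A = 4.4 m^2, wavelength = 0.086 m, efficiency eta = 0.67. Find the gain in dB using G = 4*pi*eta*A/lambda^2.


G_linear = 4*pi*0.67*4.4/0.086^2 = 5008.88
G_dB = 10*log10(5008.88) = 37.0 dB

37.0 dB


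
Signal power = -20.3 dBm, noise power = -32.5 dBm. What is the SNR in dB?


SNR = -20.3 - (-32.5) = 12.2 dB

12.2 dB


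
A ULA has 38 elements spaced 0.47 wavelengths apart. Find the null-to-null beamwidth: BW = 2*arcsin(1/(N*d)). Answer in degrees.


1/(N*d) = 1/(38*0.47) = 0.055991
BW = 2*arcsin(0.055991) = 6.4 degrees

6.4 degrees


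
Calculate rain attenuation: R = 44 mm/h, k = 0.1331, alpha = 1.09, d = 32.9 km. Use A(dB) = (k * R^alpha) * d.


gamma = 0.1331 * 44^1.09 = 8.232685 dB/km
A = 8.232685 * 32.9 = 270.86 dB

270.86 dB


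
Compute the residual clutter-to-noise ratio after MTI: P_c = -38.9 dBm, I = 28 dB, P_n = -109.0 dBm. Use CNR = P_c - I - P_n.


CNR = -38.9 - 28 - (-109.0) = 42.1 dB

42.1 dB


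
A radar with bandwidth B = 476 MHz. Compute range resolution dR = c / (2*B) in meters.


dR = 3e8 / (2 * 476000000.0) = 0.32 m

0.32 m


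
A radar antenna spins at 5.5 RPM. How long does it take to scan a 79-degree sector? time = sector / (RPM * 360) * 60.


t = 79 / (5.5 * 360) * 60 = 2.39 s

2.39 s


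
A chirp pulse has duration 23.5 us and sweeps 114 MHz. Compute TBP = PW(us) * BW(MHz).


TBP = 23.5 * 114 = 2679.0

2679.0


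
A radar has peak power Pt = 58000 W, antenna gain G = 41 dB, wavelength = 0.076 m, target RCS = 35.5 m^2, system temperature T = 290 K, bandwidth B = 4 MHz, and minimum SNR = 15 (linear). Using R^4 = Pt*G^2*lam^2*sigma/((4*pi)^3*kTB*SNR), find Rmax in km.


G_lin = 10^(41/10) = 12589.254118
R^4 = 58000 * 12589.254118^2 * 0.076^2 * 35.5 / ((4*pi)^3 * 1.38e-23 * 290 * 4000000.0 * 15)
R^4 = 3.95572e21 m^4
R_max = (3.95572e21)^(1/4) = 250787.8 m = 250.8 km

250.8 km


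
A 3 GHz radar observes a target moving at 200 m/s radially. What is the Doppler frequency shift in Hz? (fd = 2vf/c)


fd = 2 * 200 * 3000000000.0 / 3e8 = 4000.0 Hz

4000.0 Hz


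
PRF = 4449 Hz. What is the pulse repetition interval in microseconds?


PRI = 1/4449 = 0.0002247696 s = 224.8 us

224.8 us


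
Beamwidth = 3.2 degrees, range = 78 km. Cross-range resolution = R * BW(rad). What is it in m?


BW_rad = 0.055850536
CR = 78000 * 0.055850536 = 4356.3 m

4356.3 m


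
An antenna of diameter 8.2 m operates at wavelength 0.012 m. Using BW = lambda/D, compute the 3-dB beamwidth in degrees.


BW_rad = 0.012 / 8.2 = 0.001463
BW_deg = 0.08 degrees

0.08 degrees


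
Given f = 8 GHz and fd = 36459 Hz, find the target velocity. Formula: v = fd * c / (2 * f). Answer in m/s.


v = 36459 * 3e8 / (2 * 8000000000.0) = 683.6 m/s

683.6 m/s


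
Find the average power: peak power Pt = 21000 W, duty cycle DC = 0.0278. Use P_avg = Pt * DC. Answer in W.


P_avg = 21000 * 0.0278 = 583.8 W

583.8 W


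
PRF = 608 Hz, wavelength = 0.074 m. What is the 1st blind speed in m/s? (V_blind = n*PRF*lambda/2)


V_blind = 1 * 608 * 0.074 / 2 = 22.5 m/s

22.5 m/s


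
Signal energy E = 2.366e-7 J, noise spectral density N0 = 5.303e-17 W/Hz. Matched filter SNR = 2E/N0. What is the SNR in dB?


SNR_lin = 2 * 2.366e-7 / 5.303e-17 = 8.923e9
SNR_dB = 10*log10(8.923e9) = 99.5 dB

99.5 dB


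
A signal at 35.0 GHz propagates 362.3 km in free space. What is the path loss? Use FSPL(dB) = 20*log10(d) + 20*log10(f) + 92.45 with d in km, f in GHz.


20*log10(362.3) = 51.18
20*log10(35.0) = 30.88
FSPL = 174.5 dB

174.5 dB


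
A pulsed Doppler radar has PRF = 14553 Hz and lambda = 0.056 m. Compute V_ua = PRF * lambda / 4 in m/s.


V_ua = 14553 * 0.056 / 4 = 203.7 m/s

203.7 m/s


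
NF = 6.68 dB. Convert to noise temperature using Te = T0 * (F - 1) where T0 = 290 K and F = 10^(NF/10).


NF_lin = 10^(6.68/10) = 4.655861
Te = 290 * (4.655861 - 1) = 1060.2 K

1060.2 K


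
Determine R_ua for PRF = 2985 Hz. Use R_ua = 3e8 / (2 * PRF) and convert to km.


R_ua = 3e8 / (2 * 2985) = 50251.3 m = 50.3 km

50.3 km


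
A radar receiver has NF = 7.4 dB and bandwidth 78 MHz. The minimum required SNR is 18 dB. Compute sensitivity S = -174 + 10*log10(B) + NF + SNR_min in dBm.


10*log10(78000000.0) = 78.92
S = -174 + 78.92 + 7.4 + 18 = -69.7 dBm

-69.7 dBm


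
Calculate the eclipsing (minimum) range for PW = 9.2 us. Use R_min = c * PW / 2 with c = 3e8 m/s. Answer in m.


R_min = 3e8 * 9.2e-6 / 2 = 1380.0 m

1380.0 m


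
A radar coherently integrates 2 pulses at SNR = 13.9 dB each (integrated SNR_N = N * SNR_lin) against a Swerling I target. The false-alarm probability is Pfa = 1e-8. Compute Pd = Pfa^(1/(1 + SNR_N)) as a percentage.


SNR_lin = 10^(13.9/10) = 24.54709
SNR_N = 2 * 24.54709 = 49.09418
1/(1 + SNR_N) = 1/50.09418 = 0.0199624
Pd = (1e-8)^0.0199624 = 0.69231
Pd = 69.2%

69.2%


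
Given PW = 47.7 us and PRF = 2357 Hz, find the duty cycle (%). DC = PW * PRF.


DC = 47.7e-6 * 2357 * 100 = 11.24%

11.24%


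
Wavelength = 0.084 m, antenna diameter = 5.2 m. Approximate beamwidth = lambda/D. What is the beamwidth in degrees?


BW_rad = 0.084 / 5.2 = 0.016154
BW_deg = 0.93 degrees

0.93 degrees


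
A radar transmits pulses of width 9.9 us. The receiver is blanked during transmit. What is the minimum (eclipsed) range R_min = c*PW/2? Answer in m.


R_min = 3e8 * 9.9e-6 / 2 = 1485.0 m

1485.0 m


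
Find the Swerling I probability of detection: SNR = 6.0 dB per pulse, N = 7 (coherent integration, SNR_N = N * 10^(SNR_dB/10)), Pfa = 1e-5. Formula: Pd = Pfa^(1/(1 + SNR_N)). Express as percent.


SNR_lin = 10^(6.0/10) = 3.98107
SNR_N = 7 * 3.98107 = 27.86749
1/(1 + SNR_N) = 1/28.86749 = 0.034641
Pd = (1e-5)^0.034641 = 0.67111
Pd = 67.1%

67.1%


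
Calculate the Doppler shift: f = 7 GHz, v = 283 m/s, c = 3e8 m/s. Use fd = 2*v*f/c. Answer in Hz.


fd = 2 * 283 * 7000000000.0 / 3e8 = 13206.7 Hz

13206.7 Hz


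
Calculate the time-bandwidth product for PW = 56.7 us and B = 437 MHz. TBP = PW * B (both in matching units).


TBP = 56.7 * 437 = 24777.9

24777.9


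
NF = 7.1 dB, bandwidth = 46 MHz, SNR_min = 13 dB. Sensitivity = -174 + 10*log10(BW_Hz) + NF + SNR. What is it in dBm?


10*log10(46000000.0) = 76.63
S = -174 + 76.63 + 7.1 + 13 = -77.3 dBm

-77.3 dBm


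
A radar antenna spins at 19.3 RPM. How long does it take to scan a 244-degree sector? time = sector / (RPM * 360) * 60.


t = 244 / (19.3 * 360) * 60 = 2.11 s

2.11 s


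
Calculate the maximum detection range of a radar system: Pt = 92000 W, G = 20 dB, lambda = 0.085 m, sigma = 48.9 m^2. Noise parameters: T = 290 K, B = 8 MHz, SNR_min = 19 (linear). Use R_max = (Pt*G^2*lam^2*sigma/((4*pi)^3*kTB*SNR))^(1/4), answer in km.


G_lin = 10^(20/10) = 100.0
R^4 = 92000 * 100.0^2 * 0.085^2 * 48.9 / ((4*pi)^3 * 1.38e-23 * 290 * 8000000.0 * 19)
R^4 = 2.69268e17 m^4
R_max = (2.69268e17)^(1/4) = 22779.6 m = 22.8 km

22.8 km


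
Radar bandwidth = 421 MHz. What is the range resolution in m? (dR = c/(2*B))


dR = 3e8 / (2 * 421000000.0) = 0.36 m

0.36 m


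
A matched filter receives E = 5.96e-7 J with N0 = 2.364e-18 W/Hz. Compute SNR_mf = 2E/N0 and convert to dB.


SNR_lin = 2 * 5.96e-7 / 2.364e-18 = 5.042e11
SNR_dB = 10*log10(5.042e11) = 117.0 dB

117.0 dB


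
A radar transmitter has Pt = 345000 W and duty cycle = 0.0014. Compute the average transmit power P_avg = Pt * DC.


P_avg = 345000 * 0.0014 = 483.0 W

483.0 W


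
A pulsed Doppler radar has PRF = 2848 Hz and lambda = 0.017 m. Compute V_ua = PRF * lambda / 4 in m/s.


V_ua = 2848 * 0.017 / 4 = 12.1 m/s

12.1 m/s


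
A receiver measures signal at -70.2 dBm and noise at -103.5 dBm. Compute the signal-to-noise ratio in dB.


SNR = -70.2 - (-103.5) = 33.3 dB

33.3 dB


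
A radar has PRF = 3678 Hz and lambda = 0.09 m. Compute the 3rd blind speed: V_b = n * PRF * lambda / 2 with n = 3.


V_blind = 3 * 3678 * 0.09 / 2 = 496.5 m/s

496.5 m/s


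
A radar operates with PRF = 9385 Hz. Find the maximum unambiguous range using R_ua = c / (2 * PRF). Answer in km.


R_ua = 3e8 / (2 * 9385) = 15983.0 m = 16.0 km

16.0 km


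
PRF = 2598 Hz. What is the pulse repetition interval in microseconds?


PRI = 1/2598 = 0.0003849115 s = 384.9 us

384.9 us


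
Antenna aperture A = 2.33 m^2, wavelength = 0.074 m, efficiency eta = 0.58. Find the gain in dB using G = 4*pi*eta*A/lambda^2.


G_linear = 4*pi*0.58*2.33/0.074^2 = 3101.2
G_dB = 10*log10(3101.2) = 34.9 dB

34.9 dB


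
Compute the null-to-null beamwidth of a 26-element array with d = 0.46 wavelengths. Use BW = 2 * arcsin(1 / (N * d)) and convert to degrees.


1/(N*d) = 1/(26*0.46) = 0.083612
BW = 2*arcsin(0.083612) = 9.6 degrees

9.6 degrees


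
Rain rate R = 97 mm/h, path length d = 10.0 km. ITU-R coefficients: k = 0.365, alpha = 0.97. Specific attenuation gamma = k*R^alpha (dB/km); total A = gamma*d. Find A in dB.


gamma = 0.365 * 97^0.97 = 30.864656 dB/km
A = 30.864656 * 10.0 = 308.65 dB

308.65 dB


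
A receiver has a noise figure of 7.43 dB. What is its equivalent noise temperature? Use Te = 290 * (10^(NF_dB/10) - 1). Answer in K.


NF_lin = 10^(7.43/10) = 5.533501
Te = 290 * (5.533501 - 1) = 1314.7 K

1314.7 K


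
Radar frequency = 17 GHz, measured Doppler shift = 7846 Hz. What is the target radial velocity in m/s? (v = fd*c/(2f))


v = 7846 * 3e8 / (2 * 17000000000.0) = 69.2 m/s

69.2 m/s


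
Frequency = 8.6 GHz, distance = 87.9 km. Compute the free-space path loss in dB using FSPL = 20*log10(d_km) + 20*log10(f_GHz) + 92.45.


20*log10(87.9) = 38.88
20*log10(8.6) = 18.69
FSPL = 150.0 dB

150.0 dB


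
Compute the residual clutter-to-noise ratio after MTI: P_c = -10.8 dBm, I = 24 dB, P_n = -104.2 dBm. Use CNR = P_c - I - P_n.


CNR = -10.8 - 24 - (-104.2) = 69.4 dB

69.4 dB


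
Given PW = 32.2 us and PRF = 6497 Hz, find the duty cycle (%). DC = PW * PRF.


DC = 32.2e-6 * 6497 * 100 = 20.92%

20.92%


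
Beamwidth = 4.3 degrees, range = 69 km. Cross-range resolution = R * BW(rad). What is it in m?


BW_rad = 0.075049158
CR = 69000 * 0.075049158 = 5178.4 m

5178.4 m


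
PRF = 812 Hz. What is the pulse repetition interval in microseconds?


PRI = 1/812 = 0.0012315271 s = 1231.5 us

1231.5 us


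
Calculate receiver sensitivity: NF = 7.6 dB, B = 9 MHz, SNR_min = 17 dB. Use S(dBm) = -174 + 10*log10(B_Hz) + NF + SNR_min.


10*log10(9000000.0) = 69.54
S = -174 + 69.54 + 7.6 + 17 = -79.9 dBm

-79.9 dBm


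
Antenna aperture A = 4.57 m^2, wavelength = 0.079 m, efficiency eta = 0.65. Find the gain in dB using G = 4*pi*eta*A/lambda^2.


G_linear = 4*pi*0.65*4.57/0.079^2 = 5981.16
G_dB = 10*log10(5981.16) = 37.8 dB

37.8 dB


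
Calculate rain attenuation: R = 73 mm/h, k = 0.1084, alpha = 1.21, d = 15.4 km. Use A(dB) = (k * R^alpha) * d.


gamma = 0.1084 * 73^1.21 = 19.482736 dB/km
A = 19.482736 * 15.4 = 300.03 dB

300.03 dB


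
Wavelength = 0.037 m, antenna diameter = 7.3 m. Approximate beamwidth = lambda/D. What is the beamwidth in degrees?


BW_rad = 0.037 / 7.3 = 0.005068
BW_deg = 0.29 degrees

0.29 degrees


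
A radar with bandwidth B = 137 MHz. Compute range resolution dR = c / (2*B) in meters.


dR = 3e8 / (2 * 137000000.0) = 1.09 m

1.09 m


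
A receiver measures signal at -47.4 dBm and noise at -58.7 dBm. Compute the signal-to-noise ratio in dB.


SNR = -47.4 - (-58.7) = 11.3 dB

11.3 dB


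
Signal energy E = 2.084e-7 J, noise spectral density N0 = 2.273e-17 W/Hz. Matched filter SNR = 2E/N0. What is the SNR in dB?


SNR_lin = 2 * 2.084e-7 / 2.273e-17 = 1.834e10
SNR_dB = 10*log10(1.834e10) = 102.6 dB

102.6 dB


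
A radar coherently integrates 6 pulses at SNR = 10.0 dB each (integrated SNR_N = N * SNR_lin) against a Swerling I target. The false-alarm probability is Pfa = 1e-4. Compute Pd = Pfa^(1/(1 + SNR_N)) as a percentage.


SNR_lin = 10^(10.0/10) = 10.0
SNR_N = 6 * 10.0 = 60.0
1/(1 + SNR_N) = 1/61.0 = 0.0163934
Pd = (1e-4)^0.0163934 = 0.85986
Pd = 86.0%

86.0%


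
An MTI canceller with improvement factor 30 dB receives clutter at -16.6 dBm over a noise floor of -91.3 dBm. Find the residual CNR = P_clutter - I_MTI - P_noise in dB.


CNR = -16.6 - 30 - (-91.3) = 44.7 dB

44.7 dB


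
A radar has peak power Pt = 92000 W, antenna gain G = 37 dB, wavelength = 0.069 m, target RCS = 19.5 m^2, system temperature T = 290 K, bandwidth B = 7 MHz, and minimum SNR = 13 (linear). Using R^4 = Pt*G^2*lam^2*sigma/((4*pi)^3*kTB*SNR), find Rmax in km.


G_lin = 10^(37/10) = 5011.872336
R^4 = 92000 * 5011.872336^2 * 0.069^2 * 19.5 / ((4*pi)^3 * 1.38e-23 * 290 * 7000000.0 * 13)
R^4 = 2.96874e20 m^4
R_max = (2.96874e20)^(1/4) = 131263.2 m = 131.3 km

131.3 km


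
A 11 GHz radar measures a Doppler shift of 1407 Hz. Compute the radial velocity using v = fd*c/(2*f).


v = 1407 * 3e8 / (2 * 11000000000.0) = 19.2 m/s

19.2 m/s


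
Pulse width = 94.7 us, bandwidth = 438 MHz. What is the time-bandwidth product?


TBP = 94.7 * 438 = 41478.6

41478.6


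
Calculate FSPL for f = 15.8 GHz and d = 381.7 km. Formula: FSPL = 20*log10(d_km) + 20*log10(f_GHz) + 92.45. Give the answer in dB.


20*log10(381.7) = 51.63
20*log10(15.8) = 23.97
FSPL = 168.1 dB

168.1 dB


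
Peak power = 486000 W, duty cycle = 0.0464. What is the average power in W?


P_avg = 486000 * 0.0464 = 22550.4 W

22550.4 W


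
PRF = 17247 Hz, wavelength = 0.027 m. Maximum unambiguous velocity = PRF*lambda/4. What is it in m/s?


V_ua = 17247 * 0.027 / 4 = 116.4 m/s

116.4 m/s


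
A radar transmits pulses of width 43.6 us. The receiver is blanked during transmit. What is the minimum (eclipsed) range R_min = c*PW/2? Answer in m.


R_min = 3e8 * 43.6e-6 / 2 = 6540.0 m

6540.0 m


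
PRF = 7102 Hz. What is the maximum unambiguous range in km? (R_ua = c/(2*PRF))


R_ua = 3e8 / (2 * 7102) = 21120.8 m = 21.1 km

21.1 km


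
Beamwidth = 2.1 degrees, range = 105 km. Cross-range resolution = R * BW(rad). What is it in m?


BW_rad = 0.036651914
CR = 105000 * 0.036651914 = 3848.5 m

3848.5 m


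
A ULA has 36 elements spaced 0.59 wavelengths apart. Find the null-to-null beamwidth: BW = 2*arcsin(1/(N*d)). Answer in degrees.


1/(N*d) = 1/(36*0.59) = 0.047081
BW = 2*arcsin(0.047081) = 5.4 degrees

5.4 degrees


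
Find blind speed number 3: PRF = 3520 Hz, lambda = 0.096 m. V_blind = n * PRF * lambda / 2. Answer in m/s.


V_blind = 3 * 3520 * 0.096 / 2 = 506.9 m/s

506.9 m/s


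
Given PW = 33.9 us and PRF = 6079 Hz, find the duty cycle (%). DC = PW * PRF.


DC = 33.9e-6 * 6079 * 100 = 20.61%

20.61%


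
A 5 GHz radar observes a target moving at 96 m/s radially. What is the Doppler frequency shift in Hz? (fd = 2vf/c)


fd = 2 * 96 * 5000000000.0 / 3e8 = 3200.0 Hz

3200.0 Hz


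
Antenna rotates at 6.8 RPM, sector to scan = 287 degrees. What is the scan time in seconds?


t = 287 / (6.8 * 360) * 60 = 7.03 s

7.03 s


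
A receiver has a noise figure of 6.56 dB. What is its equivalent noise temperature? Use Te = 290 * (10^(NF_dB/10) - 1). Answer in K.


NF_lin = 10^(6.56/10) = 4.528976
Te = 290 * (4.528976 - 1) = 1023.4 K

1023.4 K


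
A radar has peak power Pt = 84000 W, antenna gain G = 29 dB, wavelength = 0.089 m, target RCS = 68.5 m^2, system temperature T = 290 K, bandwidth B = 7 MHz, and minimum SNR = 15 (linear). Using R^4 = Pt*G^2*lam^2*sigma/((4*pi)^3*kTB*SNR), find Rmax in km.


G_lin = 10^(29/10) = 794.328235
R^4 = 84000 * 794.328235^2 * 0.089^2 * 68.5 / ((4*pi)^3 * 1.38e-23 * 290 * 7000000.0 * 15)
R^4 = 3.44869e19 m^4
R_max = (3.44869e19)^(1/4) = 76632.6 m = 76.6 km

76.6 km


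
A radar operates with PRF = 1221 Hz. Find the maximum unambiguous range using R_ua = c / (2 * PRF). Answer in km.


R_ua = 3e8 / (2 * 1221) = 122850.1 m = 122.9 km

122.9 km


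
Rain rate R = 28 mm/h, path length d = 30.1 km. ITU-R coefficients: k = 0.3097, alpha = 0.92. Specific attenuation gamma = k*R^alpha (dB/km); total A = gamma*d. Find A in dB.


gamma = 0.3097 * 28^0.92 = 6.642424 dB/km
A = 6.642424 * 30.1 = 199.94 dB

199.94 dB


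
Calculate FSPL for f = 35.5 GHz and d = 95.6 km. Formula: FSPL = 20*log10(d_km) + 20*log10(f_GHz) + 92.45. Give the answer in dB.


20*log10(95.6) = 39.61
20*log10(35.5) = 31.0
FSPL = 163.1 dB

163.1 dB


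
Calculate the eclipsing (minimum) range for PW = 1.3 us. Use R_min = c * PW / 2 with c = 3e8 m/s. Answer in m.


R_min = 3e8 * 1.3e-6 / 2 = 195.0 m

195.0 m


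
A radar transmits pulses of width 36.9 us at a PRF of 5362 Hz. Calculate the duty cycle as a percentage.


DC = 36.9e-6 * 5362 * 100 = 19.79%

19.79%


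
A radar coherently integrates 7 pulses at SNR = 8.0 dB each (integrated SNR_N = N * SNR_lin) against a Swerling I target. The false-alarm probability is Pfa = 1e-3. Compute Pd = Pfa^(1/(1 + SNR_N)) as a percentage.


SNR_lin = 10^(8.0/10) = 6.30957
SNR_N = 7 * 6.30957 = 44.16699
1/(1 + SNR_N) = 1/45.16699 = 0.0221401
Pd = (1e-3)^0.0221401 = 0.85818
Pd = 85.8%

85.8%


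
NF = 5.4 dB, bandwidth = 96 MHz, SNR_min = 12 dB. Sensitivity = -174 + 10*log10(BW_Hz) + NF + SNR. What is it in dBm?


10*log10(96000000.0) = 79.82
S = -174 + 79.82 + 5.4 + 12 = -76.8 dBm

-76.8 dBm


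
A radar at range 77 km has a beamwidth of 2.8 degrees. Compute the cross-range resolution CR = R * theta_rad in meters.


BW_rad = 0.048869219
CR = 77000 * 0.048869219 = 3762.9 m

3762.9 m


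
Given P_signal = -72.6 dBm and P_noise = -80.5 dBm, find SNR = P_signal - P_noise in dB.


SNR = -72.6 - (-80.5) = 7.9 dB

7.9 dB


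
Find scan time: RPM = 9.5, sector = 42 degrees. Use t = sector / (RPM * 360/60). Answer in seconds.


t = 42 / (9.5 * 360) * 60 = 0.74 s

0.74 s


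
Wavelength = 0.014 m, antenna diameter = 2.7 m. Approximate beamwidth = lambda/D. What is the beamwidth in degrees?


BW_rad = 0.014 / 2.7 = 0.005185
BW_deg = 0.3 degrees

0.3 degrees


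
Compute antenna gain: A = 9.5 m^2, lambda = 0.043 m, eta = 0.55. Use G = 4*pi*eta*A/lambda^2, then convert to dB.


G_linear = 4*pi*0.55*9.5/0.043^2 = 35510.7
G_dB = 10*log10(35510.7) = 45.5 dB

45.5 dB


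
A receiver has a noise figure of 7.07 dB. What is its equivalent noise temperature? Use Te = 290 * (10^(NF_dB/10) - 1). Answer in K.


NF_lin = 10^(7.07/10) = 5.093309
Te = 290 * (5.093309 - 1) = 1187.1 K

1187.1 K


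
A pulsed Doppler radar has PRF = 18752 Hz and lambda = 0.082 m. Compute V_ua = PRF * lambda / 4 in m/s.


V_ua = 18752 * 0.082 / 4 = 384.4 m/s

384.4 m/s


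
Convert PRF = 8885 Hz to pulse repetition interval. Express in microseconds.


PRI = 1/8885 = 0.0001125492 s = 112.5 us

112.5 us


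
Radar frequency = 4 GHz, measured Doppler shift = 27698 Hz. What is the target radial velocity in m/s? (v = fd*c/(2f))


v = 27698 * 3e8 / (2 * 4000000000.0) = 1038.7 m/s

1038.7 m/s


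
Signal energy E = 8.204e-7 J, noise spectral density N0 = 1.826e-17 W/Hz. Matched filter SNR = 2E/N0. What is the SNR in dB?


SNR_lin = 2 * 8.204e-7 / 1.826e-17 = 8.986e10
SNR_dB = 10*log10(8.986e10) = 109.5 dB

109.5 dB


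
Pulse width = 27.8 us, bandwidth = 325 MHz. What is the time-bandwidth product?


TBP = 27.8 * 325 = 9035.0

9035.0


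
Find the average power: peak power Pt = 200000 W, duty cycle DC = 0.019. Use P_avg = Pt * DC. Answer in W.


P_avg = 200000 * 0.019 = 3800.0 W

3800.0 W


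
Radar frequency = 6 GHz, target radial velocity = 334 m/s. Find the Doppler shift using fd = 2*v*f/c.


fd = 2 * 334 * 6000000000.0 / 3e8 = 13360.0 Hz

13360.0 Hz


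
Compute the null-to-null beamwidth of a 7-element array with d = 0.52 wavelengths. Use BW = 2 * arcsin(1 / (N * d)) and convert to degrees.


1/(N*d) = 1/(7*0.52) = 0.274725
BW = 2*arcsin(0.274725) = 31.9 degrees

31.9 degrees


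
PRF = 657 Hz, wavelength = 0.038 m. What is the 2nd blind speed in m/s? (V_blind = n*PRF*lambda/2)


V_blind = 2 * 657 * 0.038 / 2 = 25.0 m/s

25.0 m/s


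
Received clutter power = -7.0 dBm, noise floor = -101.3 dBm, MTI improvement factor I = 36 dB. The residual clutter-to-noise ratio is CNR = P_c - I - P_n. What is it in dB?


CNR = -7.0 - 36 - (-101.3) = 58.3 dB

58.3 dB


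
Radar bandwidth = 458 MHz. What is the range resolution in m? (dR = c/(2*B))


dR = 3e8 / (2 * 458000000.0) = 0.33 m

0.33 m


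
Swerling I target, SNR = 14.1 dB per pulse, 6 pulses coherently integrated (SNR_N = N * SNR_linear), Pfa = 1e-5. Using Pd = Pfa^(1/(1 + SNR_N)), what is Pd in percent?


SNR_lin = 10^(14.1/10) = 25.70396
SNR_N = 6 * 25.70396 = 154.22376
1/(1 + SNR_N) = 1/155.22376 = 0.0064423
Pd = (1e-5)^0.0064423 = 0.92851
Pd = 92.9%

92.9%


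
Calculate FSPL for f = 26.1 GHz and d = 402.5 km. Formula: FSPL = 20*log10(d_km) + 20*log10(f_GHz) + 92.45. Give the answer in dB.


20*log10(402.5) = 52.1
20*log10(26.1) = 28.33
FSPL = 172.9 dB

172.9 dB


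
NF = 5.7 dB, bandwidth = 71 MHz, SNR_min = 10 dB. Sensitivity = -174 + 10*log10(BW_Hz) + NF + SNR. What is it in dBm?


10*log10(71000000.0) = 78.51
S = -174 + 78.51 + 5.7 + 10 = -79.8 dBm

-79.8 dBm


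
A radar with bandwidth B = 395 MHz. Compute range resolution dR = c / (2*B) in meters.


dR = 3e8 / (2 * 395000000.0) = 0.38 m

0.38 m


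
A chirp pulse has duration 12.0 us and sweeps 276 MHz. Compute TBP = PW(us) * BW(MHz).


TBP = 12.0 * 276 = 3312.0

3312.0


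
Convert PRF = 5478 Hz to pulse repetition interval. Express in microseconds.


PRI = 1/5478 = 0.0001825484 s = 182.5 us

182.5 us


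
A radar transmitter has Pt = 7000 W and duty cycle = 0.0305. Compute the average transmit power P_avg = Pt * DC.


P_avg = 7000 * 0.0305 = 213.5 W

213.5 W


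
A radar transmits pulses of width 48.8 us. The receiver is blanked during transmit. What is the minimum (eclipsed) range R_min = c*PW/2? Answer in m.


R_min = 3e8 * 48.8e-6 / 2 = 7320.0 m

7320.0 m


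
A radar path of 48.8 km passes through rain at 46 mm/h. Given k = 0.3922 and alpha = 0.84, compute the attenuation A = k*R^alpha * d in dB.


gamma = 0.3922 * 46^0.84 = 9.777418 dB/km
A = 9.777418 * 48.8 = 477.14 dB

477.14 dB


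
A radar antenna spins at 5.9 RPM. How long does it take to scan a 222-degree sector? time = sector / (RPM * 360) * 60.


t = 222 / (5.9 * 360) * 60 = 6.27 s

6.27 s


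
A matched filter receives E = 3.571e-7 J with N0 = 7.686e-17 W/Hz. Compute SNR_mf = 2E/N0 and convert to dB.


SNR_lin = 2 * 3.571e-7 / 7.686e-17 = 9.292e9
SNR_dB = 10*log10(9.292e9) = 99.7 dB

99.7 dB


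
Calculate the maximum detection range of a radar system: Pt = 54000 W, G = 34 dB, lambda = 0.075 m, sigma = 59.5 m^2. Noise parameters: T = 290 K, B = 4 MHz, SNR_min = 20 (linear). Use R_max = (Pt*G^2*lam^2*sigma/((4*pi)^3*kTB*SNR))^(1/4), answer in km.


G_lin = 10^(34/10) = 2511.886432
R^4 = 54000 * 2511.886432^2 * 0.075^2 * 59.5 / ((4*pi)^3 * 1.38e-23 * 290 * 4000000.0 * 20)
R^4 = 1.79488e20 m^4
R_max = (1.79488e20)^(1/4) = 115746.8 m = 115.7 km

115.7 km


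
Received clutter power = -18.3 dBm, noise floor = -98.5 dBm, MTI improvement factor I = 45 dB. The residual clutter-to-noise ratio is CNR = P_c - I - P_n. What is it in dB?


CNR = -18.3 - 45 - (-98.5) = 35.2 dB

35.2 dB


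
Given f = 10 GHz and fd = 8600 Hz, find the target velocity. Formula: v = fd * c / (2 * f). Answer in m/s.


v = 8600 * 3e8 / (2 * 10000000000.0) = 129.0 m/s

129.0 m/s


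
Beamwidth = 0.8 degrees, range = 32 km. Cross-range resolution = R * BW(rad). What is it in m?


BW_rad = 0.013962634
CR = 32000 * 0.013962634 = 446.8 m

446.8 m


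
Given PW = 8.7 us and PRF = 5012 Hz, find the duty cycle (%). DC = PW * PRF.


DC = 8.7e-6 * 5012 * 100 = 4.36%

4.36%


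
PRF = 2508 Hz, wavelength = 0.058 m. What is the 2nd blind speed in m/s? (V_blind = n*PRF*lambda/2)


V_blind = 2 * 2508 * 0.058 / 2 = 145.5 m/s

145.5 m/s


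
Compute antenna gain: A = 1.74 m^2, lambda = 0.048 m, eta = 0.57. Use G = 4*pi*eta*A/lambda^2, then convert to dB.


G_linear = 4*pi*0.57*1.74/0.048^2 = 5409.43
G_dB = 10*log10(5409.43) = 37.3 dB

37.3 dB


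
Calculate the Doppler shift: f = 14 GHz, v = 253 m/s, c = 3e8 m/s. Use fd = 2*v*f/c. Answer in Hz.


fd = 2 * 253 * 14000000000.0 / 3e8 = 23613.3 Hz

23613.3 Hz


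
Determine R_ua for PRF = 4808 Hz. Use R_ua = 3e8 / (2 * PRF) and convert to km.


R_ua = 3e8 / (2 * 4808) = 31198.0 m = 31.2 km

31.2 km


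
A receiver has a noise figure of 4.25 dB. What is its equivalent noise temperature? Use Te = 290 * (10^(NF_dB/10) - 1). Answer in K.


NF_lin = 10^(4.25/10) = 2.660725
Te = 290 * (2.660725 - 1) = 481.6 K

481.6 K


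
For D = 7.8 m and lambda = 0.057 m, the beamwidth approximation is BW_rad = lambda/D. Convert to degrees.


BW_rad = 0.057 / 7.8 = 0.007308
BW_deg = 0.42 degrees

0.42 degrees


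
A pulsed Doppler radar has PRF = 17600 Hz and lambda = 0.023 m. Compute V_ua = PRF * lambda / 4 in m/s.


V_ua = 17600 * 0.023 / 4 = 101.2 m/s

101.2 m/s


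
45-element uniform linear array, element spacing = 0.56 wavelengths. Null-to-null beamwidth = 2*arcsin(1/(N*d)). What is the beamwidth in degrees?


1/(N*d) = 1/(45*0.56) = 0.039683
BW = 2*arcsin(0.039683) = 4.5 degrees

4.5 degrees


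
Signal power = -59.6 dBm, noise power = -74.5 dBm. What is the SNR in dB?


SNR = -59.6 - (-74.5) = 14.9 dB

14.9 dB


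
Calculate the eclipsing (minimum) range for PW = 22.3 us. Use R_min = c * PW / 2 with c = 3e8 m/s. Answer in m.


R_min = 3e8 * 22.3e-6 / 2 = 3345.0 m

3345.0 m


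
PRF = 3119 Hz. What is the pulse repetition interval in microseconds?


PRI = 1/3119 = 0.0003206156 s = 320.6 us

320.6 us


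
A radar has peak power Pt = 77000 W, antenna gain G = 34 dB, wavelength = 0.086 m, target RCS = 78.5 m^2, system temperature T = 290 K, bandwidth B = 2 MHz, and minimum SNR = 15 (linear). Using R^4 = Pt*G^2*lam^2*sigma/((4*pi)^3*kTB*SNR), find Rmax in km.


G_lin = 10^(34/10) = 2511.886432
R^4 = 77000 * 2511.886432^2 * 0.086^2 * 78.5 / ((4*pi)^3 * 1.38e-23 * 290 * 2000000.0 * 15)
R^4 = 1.18394e21 m^4
R_max = (1.18394e21)^(1/4) = 185495.1 m = 185.5 km

185.5 km


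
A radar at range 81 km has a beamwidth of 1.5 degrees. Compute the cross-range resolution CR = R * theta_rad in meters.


BW_rad = 0.026179939
CR = 81000 * 0.026179939 = 2120.6 m

2120.6 m


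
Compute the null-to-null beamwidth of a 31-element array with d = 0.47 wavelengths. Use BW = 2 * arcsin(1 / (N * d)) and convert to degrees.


1/(N*d) = 1/(31*0.47) = 0.068634
BW = 2*arcsin(0.068634) = 7.9 degrees

7.9 degrees


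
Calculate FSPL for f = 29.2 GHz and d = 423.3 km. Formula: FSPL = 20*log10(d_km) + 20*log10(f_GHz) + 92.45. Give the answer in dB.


20*log10(423.3) = 52.53
20*log10(29.2) = 29.31
FSPL = 174.3 dB

174.3 dB


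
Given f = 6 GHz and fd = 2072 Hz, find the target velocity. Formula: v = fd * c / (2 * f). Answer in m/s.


v = 2072 * 3e8 / (2 * 6000000000.0) = 51.8 m/s

51.8 m/s


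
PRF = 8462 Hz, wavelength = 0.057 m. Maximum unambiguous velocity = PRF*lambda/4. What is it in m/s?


V_ua = 8462 * 0.057 / 4 = 120.6 m/s

120.6 m/s


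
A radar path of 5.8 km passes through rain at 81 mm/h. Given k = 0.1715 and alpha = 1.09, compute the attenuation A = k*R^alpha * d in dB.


gamma = 0.1715 * 81^1.09 = 20.630644 dB/km
A = 20.630644 * 5.8 = 119.66 dB

119.66 dB


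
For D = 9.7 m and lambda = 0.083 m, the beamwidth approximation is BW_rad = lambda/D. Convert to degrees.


BW_rad = 0.083 / 9.7 = 0.008557
BW_deg = 0.49 degrees

0.49 degrees


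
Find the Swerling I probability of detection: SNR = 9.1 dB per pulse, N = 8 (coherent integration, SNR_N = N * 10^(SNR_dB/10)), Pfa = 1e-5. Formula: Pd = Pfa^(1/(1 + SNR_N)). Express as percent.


SNR_lin = 10^(9.1/10) = 8.12831
SNR_N = 8 * 8.12831 = 65.02648
1/(1 + SNR_N) = 1/66.02648 = 0.0151454
Pd = (1e-5)^0.0151454 = 0.83999
Pd = 84.0%

84.0%


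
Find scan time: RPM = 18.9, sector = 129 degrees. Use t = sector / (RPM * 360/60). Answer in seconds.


t = 129 / (18.9 * 360) * 60 = 1.14 s

1.14 s


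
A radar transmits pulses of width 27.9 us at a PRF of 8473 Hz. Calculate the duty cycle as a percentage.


DC = 27.9e-6 * 8473 * 100 = 23.64%

23.64%


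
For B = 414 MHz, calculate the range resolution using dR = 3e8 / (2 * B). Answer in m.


dR = 3e8 / (2 * 414000000.0) = 0.36 m

0.36 m


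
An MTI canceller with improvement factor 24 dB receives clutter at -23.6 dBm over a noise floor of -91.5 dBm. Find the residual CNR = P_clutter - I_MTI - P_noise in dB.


CNR = -23.6 - 24 - (-91.5) = 43.9 dB

43.9 dB


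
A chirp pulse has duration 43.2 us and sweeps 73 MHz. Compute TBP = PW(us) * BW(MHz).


TBP = 43.2 * 73 = 3153.6

3153.6


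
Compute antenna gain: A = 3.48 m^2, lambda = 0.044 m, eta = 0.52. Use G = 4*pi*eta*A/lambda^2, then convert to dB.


G_linear = 4*pi*0.52*3.48/0.044^2 = 11745.92
G_dB = 10*log10(11745.92) = 40.7 dB

40.7 dB


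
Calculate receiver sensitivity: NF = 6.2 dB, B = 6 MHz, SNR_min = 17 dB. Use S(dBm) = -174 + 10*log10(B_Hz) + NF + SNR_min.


10*log10(6000000.0) = 67.78
S = -174 + 67.78 + 6.2 + 17 = -83.0 dBm

-83.0 dBm


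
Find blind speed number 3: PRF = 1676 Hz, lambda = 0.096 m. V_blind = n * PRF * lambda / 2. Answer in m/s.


V_blind = 3 * 1676 * 0.096 / 2 = 241.3 m/s

241.3 m/s


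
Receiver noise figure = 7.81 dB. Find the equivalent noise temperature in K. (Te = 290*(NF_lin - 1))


NF_lin = 10^(7.81/10) = 6.039486
Te = 290 * (6.039486 - 1) = 1461.5 K

1461.5 K


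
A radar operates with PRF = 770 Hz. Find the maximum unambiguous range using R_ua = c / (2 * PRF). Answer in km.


R_ua = 3e8 / (2 * 770) = 194805.2 m = 194.8 km

194.8 km


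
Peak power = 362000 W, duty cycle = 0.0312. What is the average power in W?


P_avg = 362000 * 0.0312 = 11294.4 W

11294.4 W


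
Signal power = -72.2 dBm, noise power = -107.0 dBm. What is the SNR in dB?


SNR = -72.2 - (-107.0) = 34.8 dB

34.8 dB


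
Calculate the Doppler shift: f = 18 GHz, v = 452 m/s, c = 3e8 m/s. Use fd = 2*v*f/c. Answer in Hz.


fd = 2 * 452 * 18000000000.0 / 3e8 = 54240.0 Hz

54240.0 Hz


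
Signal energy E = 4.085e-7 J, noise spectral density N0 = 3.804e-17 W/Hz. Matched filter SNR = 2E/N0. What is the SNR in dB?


SNR_lin = 2 * 4.085e-7 / 3.804e-17 = 2.148e10
SNR_dB = 10*log10(2.148e10) = 103.3 dB

103.3 dB


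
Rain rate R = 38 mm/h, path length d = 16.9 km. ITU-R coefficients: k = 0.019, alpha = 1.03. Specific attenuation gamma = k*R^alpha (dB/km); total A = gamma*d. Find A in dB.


gamma = 0.019 * 38^1.03 = 0.80525 dB/km
A = 0.80525 * 16.9 = 13.61 dB

13.61 dB


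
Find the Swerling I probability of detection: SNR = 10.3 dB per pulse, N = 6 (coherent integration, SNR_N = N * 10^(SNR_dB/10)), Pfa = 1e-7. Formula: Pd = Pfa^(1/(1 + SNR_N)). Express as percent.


SNR_lin = 10^(10.3/10) = 10.71519
SNR_N = 6 * 10.71519 = 64.29114
1/(1 + SNR_N) = 1/65.29114 = 0.015316
Pd = (1e-7)^0.015316 = 0.78125
Pd = 78.1%

78.1%


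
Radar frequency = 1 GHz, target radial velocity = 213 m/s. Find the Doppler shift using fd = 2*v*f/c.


fd = 2 * 213 * 1000000000.0 / 3e8 = 1420.0 Hz

1420.0 Hz


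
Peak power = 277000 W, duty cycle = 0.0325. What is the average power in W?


P_avg = 277000 * 0.0325 = 9002.5 W

9002.5 W


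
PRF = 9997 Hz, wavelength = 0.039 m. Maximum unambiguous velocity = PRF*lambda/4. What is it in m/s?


V_ua = 9997 * 0.039 / 4 = 97.5 m/s

97.5 m/s


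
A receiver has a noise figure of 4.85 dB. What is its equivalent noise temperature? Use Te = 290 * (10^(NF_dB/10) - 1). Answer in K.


NF_lin = 10^(4.85/10) = 3.054921
Te = 290 * (3.054921 - 1) = 595.9 K

595.9 K


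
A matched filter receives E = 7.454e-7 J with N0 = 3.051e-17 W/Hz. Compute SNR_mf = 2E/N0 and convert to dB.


SNR_lin = 2 * 7.454e-7 / 3.051e-17 = 4.886e10
SNR_dB = 10*log10(4.886e10) = 106.9 dB

106.9 dB


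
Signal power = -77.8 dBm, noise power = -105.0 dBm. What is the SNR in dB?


SNR = -77.8 - (-105.0) = 27.2 dB

27.2 dB


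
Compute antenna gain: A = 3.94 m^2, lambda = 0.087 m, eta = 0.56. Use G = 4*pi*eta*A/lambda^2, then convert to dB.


G_linear = 4*pi*0.56*3.94/0.087^2 = 3663.16
G_dB = 10*log10(3663.16) = 35.6 dB

35.6 dB


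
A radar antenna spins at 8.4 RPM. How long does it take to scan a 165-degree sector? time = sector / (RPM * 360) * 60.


t = 165 / (8.4 * 360) * 60 = 3.27 s

3.27 s


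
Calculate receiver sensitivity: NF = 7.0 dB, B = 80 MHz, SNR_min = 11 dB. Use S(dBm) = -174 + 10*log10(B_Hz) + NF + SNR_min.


10*log10(80000000.0) = 79.03
S = -174 + 79.03 + 7.0 + 11 = -77.0 dBm

-77.0 dBm


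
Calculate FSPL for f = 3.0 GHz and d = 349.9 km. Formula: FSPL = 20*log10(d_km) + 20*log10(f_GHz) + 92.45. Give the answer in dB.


20*log10(349.9) = 50.88
20*log10(3.0) = 9.54
FSPL = 152.9 dB

152.9 dB
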